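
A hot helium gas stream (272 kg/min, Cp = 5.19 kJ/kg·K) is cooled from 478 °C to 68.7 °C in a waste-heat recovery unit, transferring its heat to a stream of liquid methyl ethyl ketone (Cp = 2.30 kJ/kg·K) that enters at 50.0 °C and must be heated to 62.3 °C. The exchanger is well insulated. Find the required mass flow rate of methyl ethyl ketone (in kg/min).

ṁ_c = 20400 kg/min

Heat released by hot stream: Q = 272 × 5.19 × (478 − 68.7) = 577800 kJ/min
Energy balance on cold side (adiabatic exchanger): Q = ṁ_c·Cp_c·(T_c,out − T_c,in)
ṁ_c = 577800 / [2.30 × (62.3 − 50.0)] = 20424 kg/min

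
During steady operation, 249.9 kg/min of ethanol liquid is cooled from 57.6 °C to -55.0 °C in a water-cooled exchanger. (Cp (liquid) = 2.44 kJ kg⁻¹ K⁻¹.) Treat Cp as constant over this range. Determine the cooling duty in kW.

Q_c = 1140 kW

Q = ṁ·Cp·ΔT = 249.9 × 2.44 × (-55.0 − 57.6) = -68659 kJ/min
Converting: 68659 / 60 s = 1144.3 kW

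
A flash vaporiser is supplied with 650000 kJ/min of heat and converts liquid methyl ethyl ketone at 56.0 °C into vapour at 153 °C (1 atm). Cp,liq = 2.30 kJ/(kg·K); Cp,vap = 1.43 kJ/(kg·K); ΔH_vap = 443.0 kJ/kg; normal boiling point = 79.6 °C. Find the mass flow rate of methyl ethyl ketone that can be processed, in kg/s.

Δh = 2.30×(79.6−56.0) + 443.0 + 1.43×(153−79.6) = 602.24 kJ/kg
Q = 650000 kJ/min = 10833 kJ/s = 10833 kJ/s
ṁ = Q/Δh = 10833 / 602.24 = 17.988 kg/s

ṁ = 18.0 kg/s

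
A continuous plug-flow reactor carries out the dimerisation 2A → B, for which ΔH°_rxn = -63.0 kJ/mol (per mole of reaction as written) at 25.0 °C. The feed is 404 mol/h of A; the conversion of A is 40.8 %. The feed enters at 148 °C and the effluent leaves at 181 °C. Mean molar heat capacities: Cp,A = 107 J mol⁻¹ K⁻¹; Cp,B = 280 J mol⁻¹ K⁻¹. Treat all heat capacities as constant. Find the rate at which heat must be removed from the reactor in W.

Extent of reaction ξ = 0.408 × 404 / 2 = 82.416 mol/h
Reaction term: ξ·ΔH°_rxn = 82.416 × -63.0 = -5192.2 kJ/h
Sensible, feed 148→25 °C: -5317 kJ/h
Outlet flows (mol/h): A 239.17, B 82.416
Sensible, products 25→181 °C: 7592.1 kJ/h
Q = ΔH = -2917.1 kJ/h = -0.81031 kW
Heat removed = 810.31 W

Q_out = 810 W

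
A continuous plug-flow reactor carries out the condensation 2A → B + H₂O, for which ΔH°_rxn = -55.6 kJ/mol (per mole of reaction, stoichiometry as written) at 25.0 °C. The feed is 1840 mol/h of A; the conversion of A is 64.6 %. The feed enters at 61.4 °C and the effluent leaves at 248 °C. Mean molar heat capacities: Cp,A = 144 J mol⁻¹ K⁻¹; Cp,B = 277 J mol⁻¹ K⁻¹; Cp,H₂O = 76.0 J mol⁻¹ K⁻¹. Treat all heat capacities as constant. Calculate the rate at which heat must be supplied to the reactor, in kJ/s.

Q_in = 6.95 kJ/s

Extent of reaction ξ = 0.646 × 1840 / 2 = 594.32 mol/h
Reaction term: ξ·ΔH°_rxn = 594.32 × -55.6 = -33044 kJ/h
Sensible, feed 61.4→25 °C: -9644.5 kJ/h
Outlet flows (mol/h): A 651.36, B 594.32, H₂O 594.32
Sensible, products 25→248 °C: 67701 kJ/h
Q = ΔH = 25012 kJ/h = 6.9478 kW
Heat supplied = 6.9478 kJ/s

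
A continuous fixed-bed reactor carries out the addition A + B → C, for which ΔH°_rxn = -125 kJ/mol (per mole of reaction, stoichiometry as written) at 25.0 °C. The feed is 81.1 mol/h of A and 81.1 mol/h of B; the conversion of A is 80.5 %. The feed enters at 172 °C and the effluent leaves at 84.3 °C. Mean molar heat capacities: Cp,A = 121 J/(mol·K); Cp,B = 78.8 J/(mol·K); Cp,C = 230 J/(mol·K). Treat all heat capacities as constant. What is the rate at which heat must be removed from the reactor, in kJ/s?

Extent of reaction ξ = 0.805 × 81.1 = 65.285 mol/h
Reaction term: ξ·ΔH°_rxn = 65.285 × -125 = -8160.7 kJ/h
Sensible, feed 172→25 °C: -2382 kJ/h
Outlet flows (mol/h): A 15.814, B 15.814, C 65.285
Sensible, products 25→84.3 °C: 1077.8 kJ/h
Q = ΔH = -9464.8 kJ/h = -2.6291 kW
Heat removed = 2.6291 kJ/s

Q_out = 2.63 kJ/s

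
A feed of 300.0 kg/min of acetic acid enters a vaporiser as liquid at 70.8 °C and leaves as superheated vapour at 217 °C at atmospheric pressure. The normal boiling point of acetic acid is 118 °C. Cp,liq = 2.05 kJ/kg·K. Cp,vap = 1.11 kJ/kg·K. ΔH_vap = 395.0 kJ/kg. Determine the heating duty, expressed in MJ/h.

liquid 70.8→118 °C: 96.76 kJ/kg
vaporisation at 118 °C: 395 kJ/kg
vapour 118→217 °C: 109.89 kJ/kg
Δh = 96.76 + 395 + 109.89 = 601.65 kJ/kg
Q = ṁ·Δh = 300.0 kg/min × 601.65 kJ/kg = 180500 kJ/min
|Q| = 3008.2 kW = 10830 MJ/h

Q = 10800 MJ/h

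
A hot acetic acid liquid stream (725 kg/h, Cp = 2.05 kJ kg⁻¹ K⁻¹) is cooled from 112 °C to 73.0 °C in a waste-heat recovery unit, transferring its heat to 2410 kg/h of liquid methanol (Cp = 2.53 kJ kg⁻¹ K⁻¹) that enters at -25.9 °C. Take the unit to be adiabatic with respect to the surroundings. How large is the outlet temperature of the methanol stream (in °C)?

Heat released by hot stream: Q = 725 × 2.05 × (112 − 73.0) = 57964 kJ/h
Energy balance on cold side (adiabatic exchanger): Q = ṁ_c·Cp_c·(T_c,out − T_c,in)
T_c,out = -25.9 + 57964/(2410 × 2.53) = -16.394 °C

T_c,out = -16.4 °C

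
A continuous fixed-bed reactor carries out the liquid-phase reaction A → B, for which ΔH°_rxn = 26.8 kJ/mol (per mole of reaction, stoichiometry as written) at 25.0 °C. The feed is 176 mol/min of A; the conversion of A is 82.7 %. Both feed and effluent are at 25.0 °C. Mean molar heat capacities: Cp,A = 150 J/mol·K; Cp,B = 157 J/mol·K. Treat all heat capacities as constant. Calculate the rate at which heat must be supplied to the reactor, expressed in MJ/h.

Q_in = 234 MJ/h

Extent of reaction ξ = 0.827 × 176 = 145.55 mol/min
Reaction term: ξ·ΔH°_rxn = 145.55 × 26.8 = 3900.8 kJ/min
Q = ΔH = 3900.8 kJ/min = 65.013 kW
Heat supplied = 234.05 MJ/h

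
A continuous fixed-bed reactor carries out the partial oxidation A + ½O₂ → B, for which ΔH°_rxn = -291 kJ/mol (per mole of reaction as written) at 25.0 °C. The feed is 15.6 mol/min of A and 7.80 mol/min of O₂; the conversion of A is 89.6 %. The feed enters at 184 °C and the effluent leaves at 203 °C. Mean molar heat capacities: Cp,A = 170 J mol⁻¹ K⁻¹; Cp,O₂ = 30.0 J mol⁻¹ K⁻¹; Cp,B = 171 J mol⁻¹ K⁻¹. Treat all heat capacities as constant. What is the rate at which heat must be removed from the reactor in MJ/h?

Extent of reaction ξ = 0.896 × 15.6 = 13.978 mol/min
Reaction term: ξ·ΔH°_rxn = 13.978 × -291 = -4067.5 kJ/min
Sensible, feed 184→25 °C: -458.87 kJ/min
Outlet flows (mol/min): A 1.6224, O₂ 0.8112, B 13.978
Sensible, products 25→203 °C: 478.88 kJ/min
Q = ΔH = -4047.5 kJ/min = -67.458 kW
Heat removed = 242.85 MJ/h

Q_out = 243 MJ/h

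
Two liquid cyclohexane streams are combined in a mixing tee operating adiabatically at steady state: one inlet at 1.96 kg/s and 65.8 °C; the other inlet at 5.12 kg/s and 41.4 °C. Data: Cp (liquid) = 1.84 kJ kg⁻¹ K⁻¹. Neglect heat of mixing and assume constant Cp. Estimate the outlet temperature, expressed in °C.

No heat crosses the boundary, so H_out = H_in.
Σ ṁᵢCp,ᵢTᵢ = 1.96×1.84×65.8 + 5.12×1.84×41.4 = 627.32
Σ ṁᵢCp,ᵢ = 1.96×1.84 + 5.12×1.84 = 13.027
T_out = 627.32 / 13.027 = 48.155 °C

T_out = 48.2 °C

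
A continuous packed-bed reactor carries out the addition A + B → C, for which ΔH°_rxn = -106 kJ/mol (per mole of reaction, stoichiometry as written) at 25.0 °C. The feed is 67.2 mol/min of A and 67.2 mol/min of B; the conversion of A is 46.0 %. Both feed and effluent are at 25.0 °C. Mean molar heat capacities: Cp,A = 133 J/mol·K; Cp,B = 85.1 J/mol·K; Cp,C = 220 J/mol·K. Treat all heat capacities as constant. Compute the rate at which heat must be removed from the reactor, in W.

Extent of reaction ξ = 0.460 × 67.2 = 30.912 mol/min
Reaction term: ξ·ΔH°_rxn = 30.912 × -106 = -3276.7 kJ/min
Q = ΔH = -3276.7 kJ/min = -54.611 kW
Heat removed = 54611 W

Q_out = 54600 W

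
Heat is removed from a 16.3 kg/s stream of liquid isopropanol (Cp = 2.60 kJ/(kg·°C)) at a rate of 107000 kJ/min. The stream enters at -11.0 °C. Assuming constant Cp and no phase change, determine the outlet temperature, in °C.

T_out = -53.1 °C

Q = 107000 kJ/min = 1783.3 kJ/s
ΔT = Q/(ṁ·Cp) = 1783.3/(16.3×2.60) = 42.08 K
T_out = -11.0 − 42.08 = -53.08 °C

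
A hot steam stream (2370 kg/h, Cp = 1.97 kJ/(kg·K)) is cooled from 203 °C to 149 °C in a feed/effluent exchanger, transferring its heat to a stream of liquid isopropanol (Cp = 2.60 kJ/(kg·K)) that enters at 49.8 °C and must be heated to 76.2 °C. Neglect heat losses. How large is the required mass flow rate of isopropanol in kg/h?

Heat released by hot stream: Q = 2370 × 1.97 × (203 − 149) = 252120 kJ/h
Energy balance on cold side (adiabatic exchanger): Q = ṁ_c·Cp_c·(T_c,out − T_c,in)
ṁ_c = 252120 / [2.60 × (76.2 − 49.8)] = 3673.1 kg/h

ṁ_c = 3670 kg/h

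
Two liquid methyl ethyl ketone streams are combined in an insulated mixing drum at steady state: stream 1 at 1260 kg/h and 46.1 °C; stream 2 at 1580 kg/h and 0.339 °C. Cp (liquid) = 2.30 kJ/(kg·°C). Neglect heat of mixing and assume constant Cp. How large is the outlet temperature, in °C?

T_out = 20.6 °C

No heat crosses the boundary, so H_out = H_in.
Σ ṁᵢCp,ᵢTᵢ = 1260×2.30×46.1 + 1580×2.30×0.339 = 134830
Σ ṁᵢCp,ᵢ = 1260×2.30 + 1580×2.30 = 6532
T_out = 134830 / 6532 = 20.641 °C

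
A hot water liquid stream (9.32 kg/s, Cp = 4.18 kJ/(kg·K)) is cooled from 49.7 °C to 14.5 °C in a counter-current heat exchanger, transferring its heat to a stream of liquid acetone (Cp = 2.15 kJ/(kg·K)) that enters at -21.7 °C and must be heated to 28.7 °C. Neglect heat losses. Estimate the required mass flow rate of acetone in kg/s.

Heat released by hot stream: Q = 9.32 × 4.18 × (49.7 − 14.5) = 1371.3 kJ/s
Energy balance on cold side (adiabatic exchanger): Q = ṁ_c·Cp_c·(T_c,out − T_c,in)
ṁ_c = 1371.3 / [2.15 × (28.7 − -21.7)] = 12.655 kg/s

ṁ_c = 12.7 kg/s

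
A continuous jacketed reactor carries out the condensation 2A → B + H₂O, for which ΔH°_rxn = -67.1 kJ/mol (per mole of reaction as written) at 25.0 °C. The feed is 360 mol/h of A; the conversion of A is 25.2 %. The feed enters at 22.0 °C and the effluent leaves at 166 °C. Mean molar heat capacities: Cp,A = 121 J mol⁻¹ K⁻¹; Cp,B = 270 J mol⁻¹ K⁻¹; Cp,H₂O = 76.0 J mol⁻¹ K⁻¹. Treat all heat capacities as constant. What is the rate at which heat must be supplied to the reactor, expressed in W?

Extent of reaction ξ = 0.252 × 360 / 2 = 45.36 mol/h
Reaction term: ξ·ΔH°_rxn = 45.36 × -67.1 = -3043.7 kJ/h
Sensible, feed 22.0→25 °C: 130.68 kJ/h
Outlet flows (mol/h): A 269.28, B 45.36, H₂O 45.36
Sensible, products 25→166 °C: 6807.1 kJ/h
Q = ΔH = 3894.1 kJ/h = 1.0817 kW
Heat supplied = 1081.7 W

Q_in = 1080 W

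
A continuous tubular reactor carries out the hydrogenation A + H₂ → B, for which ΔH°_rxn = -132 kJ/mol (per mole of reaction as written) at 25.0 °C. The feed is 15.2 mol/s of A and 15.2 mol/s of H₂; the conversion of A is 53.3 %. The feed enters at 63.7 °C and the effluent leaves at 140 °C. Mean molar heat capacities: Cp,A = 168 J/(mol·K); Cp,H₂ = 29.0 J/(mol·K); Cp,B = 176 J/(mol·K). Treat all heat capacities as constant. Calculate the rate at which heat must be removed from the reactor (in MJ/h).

Q_out = 3100 MJ/h

Extent of reaction ξ = 0.533 × 15.2 = 8.1016 mol/s
Reaction term: ξ·ΔH°_rxn = 8.1016 × -132 = -1069.4 kJ/s
Sensible, feed 63.7→25 °C: -115.88 kJ/s
Outlet flows (mol/s): A 7.0984, H₂ 7.0984, B 8.1016
Sensible, products 25→140 °C: 324.79 kJ/s
Q = ΔH = -860.5 kJ/s = -860.5 kW
Heat removed = 3097.8 MJ/h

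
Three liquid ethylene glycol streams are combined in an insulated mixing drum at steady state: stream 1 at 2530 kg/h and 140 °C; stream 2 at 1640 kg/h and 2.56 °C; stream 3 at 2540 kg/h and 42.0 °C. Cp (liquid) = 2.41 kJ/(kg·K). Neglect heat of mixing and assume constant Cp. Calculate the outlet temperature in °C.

No heat crosses the boundary, so H_out = H_in.
T_out = Σ ṁᵢCp,ᵢTᵢ / Σ ṁᵢCp,ᵢ
      = 1.1208e+06 / 16171 = 69.311 °C

T_out = 69.3 °C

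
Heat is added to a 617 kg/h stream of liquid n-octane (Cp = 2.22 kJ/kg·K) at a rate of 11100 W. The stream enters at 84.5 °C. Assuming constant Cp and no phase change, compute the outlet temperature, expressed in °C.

T_out = 114 °C

Q = 11100 W = 39960 kJ/h
ΔT = Q/(ṁ·Cp) = 39960/(617×2.22) = 29.173 K
T_out = 84.5 + 29.173 = 113.67 °C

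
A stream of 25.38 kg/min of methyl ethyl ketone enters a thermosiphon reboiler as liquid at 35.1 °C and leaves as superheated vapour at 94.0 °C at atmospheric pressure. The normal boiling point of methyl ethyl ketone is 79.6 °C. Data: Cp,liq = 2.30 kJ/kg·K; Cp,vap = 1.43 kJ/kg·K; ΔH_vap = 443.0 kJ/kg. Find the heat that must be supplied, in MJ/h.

liquid 35.1→79.6 °C: 102.35 kJ/kg
vaporisation at 79.6 °C: 443 kJ/kg
vapour 79.6→94.0 °C: 20.592 kJ/kg
Δh = 102.35 + 443 + 20.592 = 565.94 kJ/kg
Q = ṁ·Δh = 25.38 kg/min × 565.94 kJ/kg = 14364 kJ/min
|Q| = 239.39 kW = 861.82 MJ/h

Q = 862 MJ/h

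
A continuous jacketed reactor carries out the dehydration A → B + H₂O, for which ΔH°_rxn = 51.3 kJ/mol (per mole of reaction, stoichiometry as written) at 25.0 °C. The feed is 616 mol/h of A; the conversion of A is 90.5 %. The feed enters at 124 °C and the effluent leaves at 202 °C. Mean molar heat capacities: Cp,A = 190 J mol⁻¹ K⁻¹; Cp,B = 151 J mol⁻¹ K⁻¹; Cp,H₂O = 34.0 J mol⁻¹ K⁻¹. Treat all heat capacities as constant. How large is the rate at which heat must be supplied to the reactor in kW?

Q_in = 10.3 kW

Extent of reaction ξ = 0.905 × 616 = 557.48 mol/h
Reaction term: ξ·ΔH°_rxn = 557.48 × 51.3 = 28599 kJ/h
Sensible, feed 124→25 °C: -11587 kJ/h
Outlet flows (mol/h): A 58.52, B 557.48, H₂O 557.48
Sensible, products 25→202 °C: 20223 kJ/h
Q = ΔH = 37234 kJ/h = 10.343 kW
Heat supplied = 10.343 kW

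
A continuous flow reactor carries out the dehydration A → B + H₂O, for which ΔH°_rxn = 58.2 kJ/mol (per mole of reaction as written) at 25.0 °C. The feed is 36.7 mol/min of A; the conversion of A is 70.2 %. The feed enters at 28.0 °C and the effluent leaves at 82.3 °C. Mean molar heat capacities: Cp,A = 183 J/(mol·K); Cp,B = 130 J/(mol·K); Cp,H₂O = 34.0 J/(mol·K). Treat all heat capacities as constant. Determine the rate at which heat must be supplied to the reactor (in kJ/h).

Extent of reaction ξ = 0.702 × 36.7 = 25.763 mol/min
Reaction term: ξ·ΔH°_rxn = 25.763 × 58.2 = 1499.4 kJ/min
Sensible, feed 28.0→25 °C: -20.148 kJ/min
Outlet flows (mol/min): A 10.937, B 25.763, H₂O 25.763
Sensible, products 25→82.3 °C: 356.78 kJ/min
Q = ΔH = 1836.1 kJ/min = 30.601 kW
Heat supplied = 110160 kJ/h

Q_in = 110000 kJ/h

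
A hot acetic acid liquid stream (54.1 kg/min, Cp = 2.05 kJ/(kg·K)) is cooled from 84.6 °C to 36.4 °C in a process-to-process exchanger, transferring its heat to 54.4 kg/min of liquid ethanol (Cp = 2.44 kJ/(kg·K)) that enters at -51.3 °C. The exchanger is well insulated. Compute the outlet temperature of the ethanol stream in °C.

Heat released by hot stream: Q = 54.1 × 2.05 × (84.6 − 36.4) = 5345.6 kJ/min
Energy balance on cold side (adiabatic exchanger): Q = ṁ_c·Cp_c·(T_c,out − T_c,in)
T_c,out = -51.3 + 5345.6/(54.4 × 2.44) = -11.027 °C

T_c,out = -11.0 °C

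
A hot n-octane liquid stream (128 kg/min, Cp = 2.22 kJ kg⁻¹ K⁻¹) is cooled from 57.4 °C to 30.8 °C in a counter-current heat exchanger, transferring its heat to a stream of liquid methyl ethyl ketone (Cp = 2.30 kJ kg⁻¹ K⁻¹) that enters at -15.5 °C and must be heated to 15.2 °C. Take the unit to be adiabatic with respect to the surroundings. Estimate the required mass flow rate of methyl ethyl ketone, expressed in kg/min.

Heat released by hot stream: Q = 128 × 2.22 × (57.4 − 30.8) = 7558.7 kJ/min
Energy balance on cold side (adiabatic exchanger): Q = ṁ_c·Cp_c·(T_c,out − T_c,in)
ṁ_c = 7558.7 / [2.30 × (15.2 − -15.5)] = 107.05 kg/min

ṁ_c = 107 kg/min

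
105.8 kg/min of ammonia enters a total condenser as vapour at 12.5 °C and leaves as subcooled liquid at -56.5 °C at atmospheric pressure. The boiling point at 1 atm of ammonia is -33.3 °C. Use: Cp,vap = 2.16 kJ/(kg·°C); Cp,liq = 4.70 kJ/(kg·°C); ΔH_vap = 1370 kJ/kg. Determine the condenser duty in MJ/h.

vapour 12.5→-33.3 °C: -98.928 kJ/kg
condensation at -33.3 °C: -1370 kJ/kg
liquid -33.3→-56.5 °C: -109.04 kJ/kg
Δh = -98.928 + -1370 + -109.04 = -1578 kJ/kg
Q = ṁ·Δh = 105.8 kg/min × -1578 kJ/kg = -166950 kJ/min
|Q| = 2782.5 kW = 10017 MJ/h

Q_c = 10000 MJ/h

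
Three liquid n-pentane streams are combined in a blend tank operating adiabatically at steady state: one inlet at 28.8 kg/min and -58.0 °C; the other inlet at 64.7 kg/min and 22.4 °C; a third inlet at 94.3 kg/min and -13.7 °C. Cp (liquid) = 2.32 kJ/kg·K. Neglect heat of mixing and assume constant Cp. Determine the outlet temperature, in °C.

No heat crosses the boundary, so H_out = H_in.
T_out = Σ ṁᵢCp,ᵢTᵢ / Σ ṁᵢCp,ᵢ
      = -3510.2 / 435.7 = -8.0566 °C

T_out = -8.06 °C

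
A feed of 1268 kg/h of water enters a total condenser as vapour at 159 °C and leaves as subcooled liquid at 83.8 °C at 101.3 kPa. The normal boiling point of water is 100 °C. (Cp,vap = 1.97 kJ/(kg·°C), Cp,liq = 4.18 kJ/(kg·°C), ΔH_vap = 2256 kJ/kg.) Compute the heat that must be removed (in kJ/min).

vapour 159→100 °C: -116.23 kJ/kg
condensation at 100 °C: -2256 kJ/kg
liquid 100→83.8 °C: -67.716 kJ/kg
Δh = -116.23 + -2256 + -67.716 = -2439.9 kJ/kg
Q = ṁ·Δh = 1268 kg/h × -2439.9 kJ/kg = -3.0939e+06 kJ/h
|Q| = 859.4 kW = 51564 kJ/min

Q_c = 51600 kJ/min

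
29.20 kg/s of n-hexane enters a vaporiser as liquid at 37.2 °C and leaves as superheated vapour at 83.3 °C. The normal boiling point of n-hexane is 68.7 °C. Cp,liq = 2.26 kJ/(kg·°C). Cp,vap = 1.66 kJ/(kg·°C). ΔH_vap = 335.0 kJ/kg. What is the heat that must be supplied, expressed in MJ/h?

Q = 45200 MJ/h

liquid 37.2→68.7 °C: 71.19 kJ/kg
vaporisation at 68.7 °C: 335 kJ/kg
vapour 68.7→83.3 °C: 24.236 kJ/kg
Δh = 71.19 + 335 + 24.236 = 430.43 kJ/kg
Q = ṁ·Δh = 29.20 kg/s × 430.43 kJ/kg = 12568 kJ/s
|Q| = 12568 kW = 45246 MJ/h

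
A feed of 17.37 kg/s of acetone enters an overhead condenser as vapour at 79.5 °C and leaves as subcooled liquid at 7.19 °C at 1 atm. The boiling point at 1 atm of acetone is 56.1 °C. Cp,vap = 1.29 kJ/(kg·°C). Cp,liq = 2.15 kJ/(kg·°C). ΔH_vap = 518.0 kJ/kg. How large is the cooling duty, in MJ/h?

Q_c = 40900 MJ/h

vapour 79.5→56.1 °C: -30.186 kJ/kg
condensation at 56.1 °C: -518 kJ/kg
liquid 56.1→7.19 °C: -105.16 kJ/kg
Δh = -30.186 + -518 + -105.16 = -653.34 kJ/kg
Q = ṁ·Δh = 17.37 kg/s × -653.34 kJ/kg = -11349 kJ/s
|Q| = 11349 kW = 40855 MJ/h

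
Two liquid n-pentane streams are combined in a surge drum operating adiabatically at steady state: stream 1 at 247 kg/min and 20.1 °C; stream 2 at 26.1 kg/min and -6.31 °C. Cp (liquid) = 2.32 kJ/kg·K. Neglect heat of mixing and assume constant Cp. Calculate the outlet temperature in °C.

T_out = 17.6 °C

No heat crosses the boundary, so H_out = H_in.
T_out = Σ ṁᵢCp,ᵢTᵢ / Σ ṁᵢCp,ᵢ
      = 11136 / 633.59 = 17.576 °C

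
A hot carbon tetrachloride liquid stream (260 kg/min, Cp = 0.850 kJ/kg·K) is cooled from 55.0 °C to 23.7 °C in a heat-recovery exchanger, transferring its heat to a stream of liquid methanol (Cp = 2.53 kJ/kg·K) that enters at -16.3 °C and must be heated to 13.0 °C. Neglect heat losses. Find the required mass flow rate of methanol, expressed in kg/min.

ṁ_c = 93.3 kg/min

Heat released by hot stream: Q = 260 × 0.850 × (55.0 − 23.7) = 6917.3 kJ/min
Energy balance on cold side (adiabatic exchanger): Q = ṁ_c·Cp_c·(T_c,out − T_c,in)
ṁ_c = 6917.3 / [2.53 × (13.0 − -16.3)] = 93.314 kg/min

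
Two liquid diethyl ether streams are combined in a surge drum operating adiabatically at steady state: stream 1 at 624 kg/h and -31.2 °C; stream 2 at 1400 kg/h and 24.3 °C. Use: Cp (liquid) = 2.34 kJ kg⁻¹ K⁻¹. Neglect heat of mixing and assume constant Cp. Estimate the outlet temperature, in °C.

T_out = 7.19 °C

Adiabatic, steady state ⇒ Σ ṁᵢCp,ᵢ(T_out − Tᵢ) = 0
T_out = Σ ṁᵢCp,ᵢTᵢ / Σ ṁᵢCp,ᵢ
      = 34050 / 4736.2 = 7.1893 °C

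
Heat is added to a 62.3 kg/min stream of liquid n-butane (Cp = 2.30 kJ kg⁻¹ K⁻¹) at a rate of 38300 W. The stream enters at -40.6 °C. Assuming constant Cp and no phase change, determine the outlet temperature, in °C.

T_out = -24.6 °C

Q = 38300 W = 2298 kJ/min
ΔT = Q/(ṁ·Cp) = 2298/(62.3×2.30) = 16.037 K
T_out = -40.6 + 16.037 = -24.563 °C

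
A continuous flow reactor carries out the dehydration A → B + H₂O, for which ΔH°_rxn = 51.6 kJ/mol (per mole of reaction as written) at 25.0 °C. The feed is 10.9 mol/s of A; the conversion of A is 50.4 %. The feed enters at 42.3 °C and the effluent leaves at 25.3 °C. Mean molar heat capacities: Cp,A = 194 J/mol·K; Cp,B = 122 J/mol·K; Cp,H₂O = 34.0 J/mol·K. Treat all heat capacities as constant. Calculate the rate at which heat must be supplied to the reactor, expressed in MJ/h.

Extent of reaction ξ = 0.504 × 10.9 = 5.4936 mol/s
Reaction term: ξ·ΔH°_rxn = 5.4936 × 51.6 = 283.47 kJ/s
Sensible, feed 42.3→25 °C: -36.583 kJ/s
Outlet flows (mol/s): A 5.4064, B 5.4936, H₂O 5.4936
Sensible, products 25→25.3 °C: 0.57175 kJ/s
Q = ΔH = 247.46 kJ/s = 247.46 kW
Heat supplied = 890.85 MJ/h

Q_in = 891 MJ/h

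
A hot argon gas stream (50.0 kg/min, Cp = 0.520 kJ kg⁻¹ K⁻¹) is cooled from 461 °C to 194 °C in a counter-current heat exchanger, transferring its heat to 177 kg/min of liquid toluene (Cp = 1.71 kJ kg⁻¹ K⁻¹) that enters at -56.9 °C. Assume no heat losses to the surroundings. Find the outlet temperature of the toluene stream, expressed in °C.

T_c,out = -34.0 °C

Heat released by hot stream: Q = 50.0 × 0.520 × (461 − 194) = 6942 kJ/min
Energy balance on cold side (adiabatic exchanger): Q = ṁ_c·Cp_c·(T_c,out − T_c,in)
T_c,out = -56.9 + 6942/(177 × 1.71) = -33.964 °C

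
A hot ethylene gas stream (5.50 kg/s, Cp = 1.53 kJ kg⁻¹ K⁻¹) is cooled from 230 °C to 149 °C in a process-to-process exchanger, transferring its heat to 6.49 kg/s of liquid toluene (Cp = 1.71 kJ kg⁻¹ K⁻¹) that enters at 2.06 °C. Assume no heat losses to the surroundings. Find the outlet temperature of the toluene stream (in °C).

Heat released by hot stream: Q = 5.50 × 1.53 × (230 − 149) = 681.62 kJ/s
Energy balance on cold side (adiabatic exchanger): Q = ṁ_c·Cp_c·(T_c,out − T_c,in)
T_c,out = 2.06 + 681.62/(6.49 × 1.71) = 63.478 °C

T_c,out = 63.5 °C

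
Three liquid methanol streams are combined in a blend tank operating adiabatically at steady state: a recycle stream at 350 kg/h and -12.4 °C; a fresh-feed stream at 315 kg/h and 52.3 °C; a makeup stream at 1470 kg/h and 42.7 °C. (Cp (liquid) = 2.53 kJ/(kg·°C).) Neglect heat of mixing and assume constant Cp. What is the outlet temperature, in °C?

Adiabatic, steady state ⇒ Σ ṁᵢCp,ᵢ(T_out − Tᵢ) = 0
Σ ṁᵢCp,ᵢTᵢ = 350×2.53×-12.4 + 315×2.53×52.3 + 1470×2.53×42.7 = 189510
Σ ṁᵢCp,ᵢ = 350×2.53 + 315×2.53 + 1470×2.53 = 5401.5
T_out = 189510 / 5401.5 = 35.084 °C

T_out = 35.1 °C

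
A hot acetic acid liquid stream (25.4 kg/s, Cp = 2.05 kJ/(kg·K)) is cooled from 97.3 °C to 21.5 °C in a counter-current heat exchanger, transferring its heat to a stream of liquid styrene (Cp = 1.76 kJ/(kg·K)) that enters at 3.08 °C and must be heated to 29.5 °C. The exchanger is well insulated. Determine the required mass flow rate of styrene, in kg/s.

ṁ_c = 84.9 kg/s

Heat released by hot stream: Q = 25.4 × 2.05 × (97.3 − 21.5) = 3946.9 kJ/s
Energy balance on cold side (adiabatic exchanger): Q = ṁ_c·Cp_c·(T_c,out − T_c,in)
ṁ_c = 3946.9 / [1.76 × (29.5 − 3.08)] = 84.881 kg/s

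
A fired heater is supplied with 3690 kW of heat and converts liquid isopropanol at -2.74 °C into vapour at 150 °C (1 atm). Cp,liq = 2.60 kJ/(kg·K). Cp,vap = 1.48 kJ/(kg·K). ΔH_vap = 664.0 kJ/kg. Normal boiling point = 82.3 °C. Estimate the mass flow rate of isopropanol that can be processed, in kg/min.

ṁ = 225 kg/min

Δh = 2.60×(82.3−-2.74) + 664.0 + 1.48×(150−82.3) = 985.3 kJ/kg
Q = 3690 kW = 3690 kJ/s = 221400 kJ/min
ṁ = Q/Δh = 221400 / 985.3 = 224.7 kg/min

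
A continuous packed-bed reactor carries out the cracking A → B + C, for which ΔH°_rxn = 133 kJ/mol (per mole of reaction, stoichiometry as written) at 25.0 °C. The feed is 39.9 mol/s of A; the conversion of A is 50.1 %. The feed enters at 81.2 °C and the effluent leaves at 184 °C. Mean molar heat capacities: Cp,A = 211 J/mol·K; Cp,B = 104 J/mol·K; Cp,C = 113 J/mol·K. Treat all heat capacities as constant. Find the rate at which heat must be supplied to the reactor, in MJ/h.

Extent of reaction ξ = 0.501 × 39.9 = 19.99 mol/s
Reaction term: ξ·ΔH°_rxn = 19.99 × 133 = 2658.7 kJ/s
Sensible, feed 81.2→25 °C: -473.14 kJ/s
Outlet flows (mol/s): A 19.91, B 19.99, C 19.99
Sensible, products 25→184 °C: 1357.7 kJ/s
Q = ΔH = 3543.2 kJ/s = 3543.2 kW
Heat supplied = 12755 MJ/h

Q_in = 12800 MJ/h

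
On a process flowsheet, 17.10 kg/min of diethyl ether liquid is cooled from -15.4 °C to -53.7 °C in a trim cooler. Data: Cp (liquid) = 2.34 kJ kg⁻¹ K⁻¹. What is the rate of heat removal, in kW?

Q = ṁ·Cp·ΔT = 17.10 × 2.34 × (-53.7 − -15.4) = -1532.5 kJ/min
Converting: 1532.5 / 60 s = 25.542 kW

Q_c = 25.5 kW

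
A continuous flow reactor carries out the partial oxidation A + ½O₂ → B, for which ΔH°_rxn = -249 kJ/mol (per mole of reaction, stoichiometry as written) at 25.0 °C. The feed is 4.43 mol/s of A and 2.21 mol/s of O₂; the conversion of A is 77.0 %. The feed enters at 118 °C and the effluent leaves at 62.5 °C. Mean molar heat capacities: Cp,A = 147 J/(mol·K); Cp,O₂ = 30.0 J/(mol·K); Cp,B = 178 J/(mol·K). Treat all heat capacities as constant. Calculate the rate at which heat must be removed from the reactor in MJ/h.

Q_out = 3190 MJ/h

Extent of reaction ξ = 0.770 × 4.43 = 3.4111 mol/s
Reaction term: ξ·ΔH°_rxn = 3.4111 × -249 = -849.36 kJ/s
Sensible, feed 118→25 °C: -66.728 kJ/s
Outlet flows (mol/s): A 1.0189, O₂ 0.50445, B 3.4111
Sensible, products 25→62.5 °C: 28.953 kJ/s
Q = ΔH = -887.14 kJ/s = -887.14 kW
Heat removed = 3193.7 MJ/h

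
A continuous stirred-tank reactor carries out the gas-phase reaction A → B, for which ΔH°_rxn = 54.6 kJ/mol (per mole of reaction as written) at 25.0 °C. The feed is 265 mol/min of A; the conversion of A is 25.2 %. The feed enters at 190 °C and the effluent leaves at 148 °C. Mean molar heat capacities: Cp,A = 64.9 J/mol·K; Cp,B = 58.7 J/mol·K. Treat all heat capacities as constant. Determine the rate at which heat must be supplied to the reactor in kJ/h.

Extent of reaction ξ = 0.252 × 265 = 66.78 mol/min
Reaction term: ξ·ΔH°_rxn = 66.78 × 54.6 = 3646.2 kJ/min
Sensible, feed 190→25 °C: -2837.8 kJ/min
Outlet flows (mol/min): A 198.22, B 66.78
Sensible, products 25→148 °C: 2064.5 kJ/min
Q = ΔH = 2872.9 kJ/min = 47.882 kW
Heat supplied = 172380 kJ/h

Q_in = 172000 kJ/h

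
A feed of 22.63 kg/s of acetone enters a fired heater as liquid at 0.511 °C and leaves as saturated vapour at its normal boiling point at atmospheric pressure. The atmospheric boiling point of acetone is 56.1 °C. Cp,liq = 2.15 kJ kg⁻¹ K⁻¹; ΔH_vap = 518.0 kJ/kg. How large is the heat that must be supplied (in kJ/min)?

liquid 0.511→56.1 °C: 119.52 kJ/kg
vaporisation at 56.1 °C: 518 kJ/kg
Δh = 119.52 + 518 = 637.52 kJ/kg
Q = ṁ·Δh = 22.63 kg/s × 637.52 kJ/kg = 14427 kJ/s
|Q| = 14427 kW = 865620 kJ/min

Q = 866000 kJ/min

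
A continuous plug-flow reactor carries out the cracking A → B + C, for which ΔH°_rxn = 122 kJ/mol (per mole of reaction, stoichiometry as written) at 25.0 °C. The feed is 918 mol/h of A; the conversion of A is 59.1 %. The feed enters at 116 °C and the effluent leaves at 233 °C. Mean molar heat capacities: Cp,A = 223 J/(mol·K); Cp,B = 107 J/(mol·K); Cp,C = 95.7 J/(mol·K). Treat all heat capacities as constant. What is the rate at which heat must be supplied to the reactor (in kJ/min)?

Q_in = 1460 kJ/min

Extent of reaction ξ = 0.591 × 918 = 542.54 mol/h
Reaction term: ξ·ΔH°_rxn = 542.54 × 122 = 66190 kJ/h
Sensible, feed 116→25 °C: -18629 kJ/h
Outlet flows (mol/h): A 375.46, B 542.54, C 542.54
Sensible, products 25→233 °C: 40290 kJ/h
Q = ΔH = 87850 kJ/h = 24.403 kW
Heat supplied = 1464.2 kJ/min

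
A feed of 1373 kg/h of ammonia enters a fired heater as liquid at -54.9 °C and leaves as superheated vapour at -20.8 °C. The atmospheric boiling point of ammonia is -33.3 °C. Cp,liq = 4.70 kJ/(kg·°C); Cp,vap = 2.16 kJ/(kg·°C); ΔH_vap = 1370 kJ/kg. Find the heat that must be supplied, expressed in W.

Q = 572000 W

liquid -54.9→-33.3 °C: 101.52 kJ/kg
vaporisation at -33.3 °C: 1370 kJ/kg
vapour -33.3→-20.8 °C: 27 kJ/kg
Δh = 101.52 + 1370 + 27 = 1498.5 kJ/kg
Q = ṁ·Δh = 1373 kg/h × 1498.5 kJ/kg = 2.0575e+06 kJ/h
|Q| = 571.52 kW = 571520 W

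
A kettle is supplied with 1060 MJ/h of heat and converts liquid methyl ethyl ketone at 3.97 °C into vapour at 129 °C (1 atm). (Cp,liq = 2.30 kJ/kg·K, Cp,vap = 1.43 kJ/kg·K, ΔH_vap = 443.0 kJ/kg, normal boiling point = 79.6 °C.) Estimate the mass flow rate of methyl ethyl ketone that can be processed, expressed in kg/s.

Δh = 2.30×(79.6−3.97) + 443.0 + 1.43×(129−79.6) = 687.59 kJ/kg
Q = 1060 MJ/h = 294.44 kJ/s = 294.44 kJ/s
ṁ = Q/Δh = 294.44 / 687.59 = 0.42823 kg/s

ṁ = 0.428 kg/s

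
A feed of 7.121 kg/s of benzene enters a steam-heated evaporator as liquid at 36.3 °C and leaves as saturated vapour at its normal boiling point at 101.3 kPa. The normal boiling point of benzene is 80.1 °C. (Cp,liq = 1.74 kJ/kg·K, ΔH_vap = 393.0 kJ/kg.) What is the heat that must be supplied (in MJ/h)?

liquid 36.3→80.1 °C: 76.212 kJ/kg
vaporisation at 80.1 °C: 393 kJ/kg
Δh = 76.212 + 393 = 469.21 kJ/kg
Q = ṁ·Δh = 7.121 kg/s × 469.21 kJ/kg = 3341.3 kJ/s
|Q| = 3341.3 kW = 12029 MJ/h

Q = 12000 MJ/h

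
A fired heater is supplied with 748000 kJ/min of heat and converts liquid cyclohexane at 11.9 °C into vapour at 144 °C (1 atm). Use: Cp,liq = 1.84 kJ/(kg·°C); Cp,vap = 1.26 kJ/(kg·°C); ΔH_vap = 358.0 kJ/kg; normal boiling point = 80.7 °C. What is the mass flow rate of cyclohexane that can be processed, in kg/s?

Δh = 1.84×(80.7−11.9) + 358.0 + 1.26×(144−80.7) = 564.35 kJ/kg
Q = 748000 kJ/min = 12467 kJ/s = 12467 kJ/s
ṁ = Q/Δh = 12467 / 564.35 = 22.09 kg/s

ṁ = 22.1 kg/s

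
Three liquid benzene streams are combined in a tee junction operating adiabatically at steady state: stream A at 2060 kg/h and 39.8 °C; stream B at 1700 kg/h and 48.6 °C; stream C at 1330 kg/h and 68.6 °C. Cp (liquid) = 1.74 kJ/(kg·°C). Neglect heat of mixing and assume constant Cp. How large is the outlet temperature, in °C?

T_out = 50.3 °C

Adiabatic, steady state ⇒ Σ ṁᵢCp,ᵢ(T_out − Tᵢ) = 0
T_out = Σ ṁᵢCp,ᵢTᵢ / Σ ṁᵢCp,ᵢ
      = 445170 / 8856.6 = 50.264 °C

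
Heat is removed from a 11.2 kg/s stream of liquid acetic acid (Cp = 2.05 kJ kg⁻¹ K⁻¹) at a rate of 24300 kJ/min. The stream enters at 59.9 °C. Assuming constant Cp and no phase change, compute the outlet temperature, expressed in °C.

T_out = 42.3 °C

Q = 24300 kJ/min = 405 kJ/s
ΔT = Q/(ṁ·Cp) = 405/(11.2×2.05) = 17.639 K
T_out = 59.9 − 17.639 = 42.261 °C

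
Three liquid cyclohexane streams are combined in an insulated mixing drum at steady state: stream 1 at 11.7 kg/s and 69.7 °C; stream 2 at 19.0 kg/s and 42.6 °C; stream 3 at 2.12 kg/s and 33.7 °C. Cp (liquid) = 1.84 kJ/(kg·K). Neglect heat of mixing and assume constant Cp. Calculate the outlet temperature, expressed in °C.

No heat crosses the boundary, so H_out = H_in.
Σ ṁᵢCp,ᵢTᵢ = 11.7×1.84×69.7 + 19.0×1.84×42.6 + 2.12×1.84×33.7 = 3121.3
Σ ṁᵢCp,ᵢ = 11.7×1.84 + 19.0×1.84 + 2.12×1.84 = 60.389
T_out = 3121.3 / 60.389 = 51.686 °C

T_out = 51.7 °C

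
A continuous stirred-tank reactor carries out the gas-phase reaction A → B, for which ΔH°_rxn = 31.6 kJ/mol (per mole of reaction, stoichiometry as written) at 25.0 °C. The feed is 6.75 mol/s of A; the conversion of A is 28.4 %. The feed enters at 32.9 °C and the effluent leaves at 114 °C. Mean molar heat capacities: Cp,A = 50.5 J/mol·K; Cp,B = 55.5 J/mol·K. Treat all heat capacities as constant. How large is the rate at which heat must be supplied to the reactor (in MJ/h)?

Extent of reaction ξ = 0.284 × 6.75 = 1.917 mol/s
Reaction term: ξ·ΔH°_rxn = 1.917 × 31.6 = 60.577 kJ/s
Sensible, feed 32.9→25 °C: -2.6929 kJ/s
Outlet flows (mol/s): A 4.833, B 1.917
Sensible, products 25→114 °C: 31.191 kJ/s
Q = ΔH = 89.075 kJ/s = 89.075 kW
Heat supplied = 320.67 MJ/h

Q_in = 321 MJ/h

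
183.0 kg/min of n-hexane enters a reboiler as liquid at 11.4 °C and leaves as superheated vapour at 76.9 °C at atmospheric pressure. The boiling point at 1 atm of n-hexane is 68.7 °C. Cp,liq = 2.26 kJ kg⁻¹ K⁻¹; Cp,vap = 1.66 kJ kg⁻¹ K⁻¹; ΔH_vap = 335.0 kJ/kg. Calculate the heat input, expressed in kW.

Q = 1460 kW

liquid 11.4→68.7 °C: 129.5 kJ/kg
vaporisation at 68.7 °C: 335 kJ/kg
vapour 68.7→76.9 °C: 13.612 kJ/kg
Δh = 129.5 + 335 + 13.612 = 478.11 kJ/kg
Q = ṁ·Δh = 183.0 kg/min × 478.11 kJ/kg = 87494 kJ/min
|Q| = 1458.2 kW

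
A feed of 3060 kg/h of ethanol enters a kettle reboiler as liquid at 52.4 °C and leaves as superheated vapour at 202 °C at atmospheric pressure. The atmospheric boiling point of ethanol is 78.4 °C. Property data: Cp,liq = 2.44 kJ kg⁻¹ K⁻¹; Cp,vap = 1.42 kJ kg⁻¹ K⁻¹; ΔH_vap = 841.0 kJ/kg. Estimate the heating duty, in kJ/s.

liquid 52.4→78.4 °C: 63.44 kJ/kg
vaporisation at 78.4 °C: 841 kJ/kg
vapour 78.4→202 °C: 175.51 kJ/kg
Δh = 63.44 + 841 + 175.51 = 1080 kJ/kg
Q = ṁ·Δh = 3060 kg/h × 1080 kJ/kg = 3.3047e+06 kJ/h
|Q| = 917.96 kW

Q = 918 kJ/s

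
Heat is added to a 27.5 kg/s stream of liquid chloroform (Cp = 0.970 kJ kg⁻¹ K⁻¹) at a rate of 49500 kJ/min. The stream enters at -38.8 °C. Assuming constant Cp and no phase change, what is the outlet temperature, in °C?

T_out = -7.87 °C

Q = 49500 kJ/min = 825 kJ/s
ΔT = Q/(ṁ·Cp) = 825/(27.5×0.970) = 30.928 K
T_out = -38.8 + 30.928 = -7.8722 °C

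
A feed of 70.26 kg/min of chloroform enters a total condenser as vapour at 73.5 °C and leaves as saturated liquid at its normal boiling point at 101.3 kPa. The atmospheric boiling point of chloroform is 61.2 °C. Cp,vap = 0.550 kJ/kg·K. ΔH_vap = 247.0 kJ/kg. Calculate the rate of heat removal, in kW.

Q_c = 297 kW

vapour 73.5→61.2 °C: -6.765 kJ/kg
condensation at 61.2 °C: -247 kJ/kg
Δh = -6.765 + -247 = -253.76 kJ/kg
Q = ṁ·Δh = 70.26 kg/min × -253.76 kJ/kg = -17830 kJ/min
|Q| = 297.16 kW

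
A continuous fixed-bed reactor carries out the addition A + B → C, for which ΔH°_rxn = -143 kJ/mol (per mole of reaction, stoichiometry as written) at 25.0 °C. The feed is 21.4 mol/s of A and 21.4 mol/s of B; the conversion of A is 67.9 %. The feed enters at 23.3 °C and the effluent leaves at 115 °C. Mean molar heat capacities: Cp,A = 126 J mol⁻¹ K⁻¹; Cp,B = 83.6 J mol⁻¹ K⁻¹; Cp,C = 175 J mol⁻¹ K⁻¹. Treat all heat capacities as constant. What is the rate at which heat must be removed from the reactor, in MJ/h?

Extent of reaction ξ = 0.679 × 21.4 = 14.531 mol/s
Reaction term: ξ·ΔH°_rxn = 14.531 × -143 = -2077.9 kJ/s
Sensible, feed 23.3→25 °C: 7.6252 kJ/s
Outlet flows (mol/s): A 6.8694, B 6.8694, C 14.531
Sensible, products 25→115 °C: 358.44 kJ/s
Q = ΔH = -1711.8 kJ/s = -1711.8 kW
Heat removed = 6162.5 MJ/h

Q_out = 6160 MJ/h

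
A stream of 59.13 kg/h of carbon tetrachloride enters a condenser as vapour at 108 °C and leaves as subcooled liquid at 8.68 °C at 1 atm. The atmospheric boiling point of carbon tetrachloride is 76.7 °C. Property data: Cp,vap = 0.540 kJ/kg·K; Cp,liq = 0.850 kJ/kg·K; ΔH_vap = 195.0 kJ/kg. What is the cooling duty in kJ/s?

Q_c = 4.43 kJ/s

vapour 108→76.7 °C: -16.902 kJ/kg
condensation at 76.7 °C: -195 kJ/kg
liquid 76.7→8.68 °C: -57.817 kJ/kg
Δh = -16.902 + -195 + -57.817 = -269.72 kJ/kg
Q = ṁ·Δh = 59.13 kg/h × -269.72 kJ/kg = -15948 kJ/h
|Q| = 4.4301 kW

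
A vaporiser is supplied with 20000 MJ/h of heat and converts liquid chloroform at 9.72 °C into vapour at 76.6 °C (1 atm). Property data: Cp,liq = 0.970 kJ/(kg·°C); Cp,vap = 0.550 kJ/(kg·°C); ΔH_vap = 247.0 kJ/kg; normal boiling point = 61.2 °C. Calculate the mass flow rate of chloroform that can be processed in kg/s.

ṁ = 18.2 kg/s

Δh = 0.970×(61.2−9.72) + 247.0 + 0.550×(76.6−61.2) = 305.41 kJ/kg
Q = 20000 MJ/h = 5555.6 kJ/s = 5555.6 kJ/s
ṁ = Q/Δh = 5555.6 / 305.41 = 18.191 kg/s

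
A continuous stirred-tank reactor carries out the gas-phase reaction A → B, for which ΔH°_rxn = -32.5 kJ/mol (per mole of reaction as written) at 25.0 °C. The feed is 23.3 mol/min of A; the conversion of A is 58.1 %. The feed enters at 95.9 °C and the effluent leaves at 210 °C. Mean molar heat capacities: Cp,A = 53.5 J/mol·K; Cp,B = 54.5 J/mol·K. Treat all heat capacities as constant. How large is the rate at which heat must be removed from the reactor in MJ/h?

Extent of reaction ξ = 0.581 × 23.3 = 13.537 mol/min
Reaction term: ξ·ΔH°_rxn = 13.537 × -32.5 = -439.96 kJ/min
Sensible, feed 95.9→25 °C: -88.38 kJ/min
Outlet flows (mol/min): A 9.7627, B 13.537
Sensible, products 25→210 °C: 233.12 kJ/min
Q = ΔH = -295.23 kJ/min = -4.9204 kW
Heat removed = 17.714 MJ/h

Q_out = 17.7 MJ/h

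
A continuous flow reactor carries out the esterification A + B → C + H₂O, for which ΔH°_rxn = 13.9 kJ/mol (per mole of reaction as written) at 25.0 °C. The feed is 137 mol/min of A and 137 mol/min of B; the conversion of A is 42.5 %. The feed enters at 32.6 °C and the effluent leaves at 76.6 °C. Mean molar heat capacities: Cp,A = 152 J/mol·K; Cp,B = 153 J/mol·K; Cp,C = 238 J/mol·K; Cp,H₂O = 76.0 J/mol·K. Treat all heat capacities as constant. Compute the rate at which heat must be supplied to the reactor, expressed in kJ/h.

Extent of reaction ξ = 0.425 × 137 = 58.225 mol/min
Reaction term: ξ·ΔH°_rxn = 58.225 × 13.9 = 809.33 kJ/min
Sensible, feed 32.6→25 °C: -317.57 kJ/min
Outlet flows (mol/min): A 78.775, B 78.775, C 58.225, H₂O 58.225
Sensible, products 25→76.6 °C: 2183.1 kJ/min
Q = ΔH = 2674.9 kJ/min = 44.582 kW
Heat supplied = 160490 kJ/h

Q_in = 160000 kJ/h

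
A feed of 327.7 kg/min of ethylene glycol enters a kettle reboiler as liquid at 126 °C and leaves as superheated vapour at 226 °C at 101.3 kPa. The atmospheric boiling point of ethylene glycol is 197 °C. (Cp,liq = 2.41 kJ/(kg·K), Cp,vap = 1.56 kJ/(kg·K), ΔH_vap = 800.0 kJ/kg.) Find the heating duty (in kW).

Q = 5550 kW

liquid 126→197 °C: 171.11 kJ/kg
vaporisation at 197 °C: 800 kJ/kg
vapour 197→226 °C: 45.24 kJ/kg
Δh = 171.11 + 800 + 45.24 = 1016.4 kJ/kg
Q = ṁ·Δh = 327.7 kg/min × 1016.4 kJ/kg = 333060 kJ/min
|Q| = 5551 kW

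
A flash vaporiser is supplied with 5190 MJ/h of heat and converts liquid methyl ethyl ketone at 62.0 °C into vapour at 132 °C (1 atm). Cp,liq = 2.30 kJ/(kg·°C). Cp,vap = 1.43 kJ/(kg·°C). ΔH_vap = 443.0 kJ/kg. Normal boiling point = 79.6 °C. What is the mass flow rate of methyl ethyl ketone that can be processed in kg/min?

Δh = 2.30×(79.6−62.0) + 443.0 + 1.43×(132−79.6) = 558.41 kJ/kg
Q = 5190 MJ/h = 1441.7 kJ/s = 86500 kJ/min
ṁ = Q/Δh = 86500 / 558.41 = 154.9 kg/min

ṁ = 155 kg/min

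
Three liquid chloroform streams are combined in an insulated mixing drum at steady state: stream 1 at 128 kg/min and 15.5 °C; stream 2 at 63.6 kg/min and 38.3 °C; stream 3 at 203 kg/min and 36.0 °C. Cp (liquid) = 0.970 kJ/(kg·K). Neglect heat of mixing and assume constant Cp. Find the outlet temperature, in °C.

T_out = 29.7 °C

Energy balance with Q = 0: Σ ṁᵢCp,ᵢ(T_out − Tᵢ) = 0
T_out = Σ ṁᵢCp,ᵢTᵢ / Σ ṁᵢCp,ᵢ
      = 11376 / 382.76 = 29.721 °C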